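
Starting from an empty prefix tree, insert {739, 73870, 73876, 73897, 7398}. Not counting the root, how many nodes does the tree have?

Count nodes per top-level branch (shared prefixes stored once):
  '7'-branch (73870, 73876, 73897, 739, 7398): 10 nodes
Sum: 10

10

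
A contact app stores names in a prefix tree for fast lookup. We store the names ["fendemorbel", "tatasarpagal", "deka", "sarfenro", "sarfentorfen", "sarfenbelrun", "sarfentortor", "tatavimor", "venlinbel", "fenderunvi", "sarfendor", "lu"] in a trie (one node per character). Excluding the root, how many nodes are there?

Trace insertions, counting only characters that open a new branch:
  "fendemorbel" → 11 new (f, e, n, d, e, m, o, r, b, e, l)
  "tatasarpagal" → 12 new (t, a, t, a, s, a, r, p, a, g, a, l)
  "deka" → 4 new (d, e, k, a)
  "sarfenro" → 8 new (s, a, r, f, e, n, r, o)
  "sarfentorfen" → prefix "sarfen" already present; 6 new (t, o, r, f, e, n)
  "sarfenbelrun" → prefix "sarfen" already present; 6 new (b, e, l, r, u, n)
  "sarfentortor" → prefix "sarfentor" already present; 3 new (t, o, r)
  "tatavimor" → prefix "tata" already present; 5 new (v, i, m, o, r)
  "venlinbel" → 9 new (v, e, n, l, i, n, b, e, l)
  "fenderunvi" → prefix "fende" already present; 5 new (r, u, n, v, i)
  "sarfendor" → prefix "sarfen" already present; 3 new (d, o, r)
  "lu" → 2 new (l, u)
Total nodes = 11 + 12 + 4 + 8 + 6 + 6 + 3 + 5 + 9 + 5 + 3 + 2 = 74

74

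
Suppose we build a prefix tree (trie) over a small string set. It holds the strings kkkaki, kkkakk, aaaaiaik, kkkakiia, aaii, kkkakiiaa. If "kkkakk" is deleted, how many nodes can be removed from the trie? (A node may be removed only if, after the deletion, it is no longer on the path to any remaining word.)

After clearing the end-marker at "kkkakk", prune upward until reaching a node still needed by another word.
The suffix "k" (1 node) is used only by "kkkakk"; the node for "kkkak" still has the child "i", so pruning stops there.
Nodes removed: 1

1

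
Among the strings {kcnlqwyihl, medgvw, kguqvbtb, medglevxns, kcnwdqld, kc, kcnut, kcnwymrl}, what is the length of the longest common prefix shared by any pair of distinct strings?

Look for the deepest trie node that still has at least two words in its subtree.
"kcnwdqld" and "kcnwymrl" agree on "kcnw" (4 characters) before diverging; nothing deeper is shared.
Longest shared-prefix length: 4

4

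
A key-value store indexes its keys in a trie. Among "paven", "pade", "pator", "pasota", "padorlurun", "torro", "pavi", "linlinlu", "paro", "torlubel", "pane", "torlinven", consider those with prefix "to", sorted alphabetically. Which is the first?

torlinven

Words with prefix "to", in lexicographic order: "torlinven", "torlubel", "torro"
The 1st is torlinven.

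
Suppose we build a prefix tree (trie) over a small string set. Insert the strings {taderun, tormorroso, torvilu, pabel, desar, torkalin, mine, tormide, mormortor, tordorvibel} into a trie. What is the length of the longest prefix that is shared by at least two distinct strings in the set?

Look for the deepest trie node that still has at least two words in its subtree.
e.g. "tormide" and "tormorroso" share the prefix "torm" of length 4; no pair shares a longer one.
Longest shared-prefix length: 4

4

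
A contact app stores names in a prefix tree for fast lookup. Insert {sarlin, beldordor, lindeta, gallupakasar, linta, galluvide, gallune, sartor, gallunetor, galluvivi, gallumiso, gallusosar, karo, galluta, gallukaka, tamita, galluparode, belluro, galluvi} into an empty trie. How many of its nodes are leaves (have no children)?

A leaf is a node with no children — equivalently, the end of a word that is not a proper prefix of any other stored word.
Those words: "beldordor", "belluro", "gallukaka", "gallumiso", "gallunetor", "gallupakasar", "galluparode", "gallusosar", "galluta", "galluvide", "galluvivi", "karo", "lindeta", "linta", "sarlin", "sartor", "tamita"
Leaf count: 17

17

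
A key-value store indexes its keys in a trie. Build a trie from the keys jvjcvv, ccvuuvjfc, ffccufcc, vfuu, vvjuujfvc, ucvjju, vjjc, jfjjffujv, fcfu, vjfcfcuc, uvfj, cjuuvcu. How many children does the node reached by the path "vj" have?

2

Walk "vj" from the root, arriving at one node.
Distinct next characters after "vj": f, j.
That node has 2 child edges.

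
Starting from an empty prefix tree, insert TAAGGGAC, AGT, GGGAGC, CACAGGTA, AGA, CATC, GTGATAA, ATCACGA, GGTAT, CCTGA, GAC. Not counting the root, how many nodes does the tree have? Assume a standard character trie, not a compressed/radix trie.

49

Insert word by word; a character creates a node only if that edge doesn't already exist:
  "TAAGGGAC" → 8 new (T, A, A, G, G, G, A, C)
  "AGT" → 3 new (A, G, T)
  "GGGAGC" → 6 new (G, G, G, A, G, C)
  "CACAGGTA" → 8 new (C, A, C, A, G, G, T, A)
  "AGA" → prefix "AG" already present; 1 new (A)
  "CATC" → prefix "CA" already present; 2 new (T, C)
  "GTGATAA" → prefix "G" already present; 6 new (T, G, A, T, A, A)
  "ATCACGA" → prefix "A" already present; 6 new (T, C, A, C, G, A)
  "GGTAT" → prefix "GG" already present; 3 new (T, A, T)
  "CCTGA" → prefix "C" already present; 4 new (C, T, G, A)
  "GAC" → prefix "G" already present; 2 new (A, C)
Total nodes = 8 + 3 + 6 + 8 + 1 + 2 + 6 + 6 + 3 + 4 + 2 = 49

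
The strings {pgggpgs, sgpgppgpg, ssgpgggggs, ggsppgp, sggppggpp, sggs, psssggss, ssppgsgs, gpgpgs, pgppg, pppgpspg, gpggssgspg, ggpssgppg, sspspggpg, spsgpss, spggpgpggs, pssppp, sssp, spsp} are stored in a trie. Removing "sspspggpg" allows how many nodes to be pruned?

6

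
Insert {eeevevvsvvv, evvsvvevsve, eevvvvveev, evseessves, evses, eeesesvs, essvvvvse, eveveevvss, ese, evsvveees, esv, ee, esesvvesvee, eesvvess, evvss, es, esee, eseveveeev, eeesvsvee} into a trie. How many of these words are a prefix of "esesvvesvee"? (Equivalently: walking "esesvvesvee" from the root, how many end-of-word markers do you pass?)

Walk "esesvvesvee" from the root; an end-of-word marker is hit whenever a stored word is a prefix of "esesvvesvee".
Prefixes of the query that are stored words: "es", "ese", "esesvvesvee"
Count: 3

3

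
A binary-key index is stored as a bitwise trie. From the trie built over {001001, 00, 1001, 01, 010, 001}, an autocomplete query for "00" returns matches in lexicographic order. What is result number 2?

Words with prefix "00", in lexicographic order: "00", "001", "001001"
Position 2: 001

001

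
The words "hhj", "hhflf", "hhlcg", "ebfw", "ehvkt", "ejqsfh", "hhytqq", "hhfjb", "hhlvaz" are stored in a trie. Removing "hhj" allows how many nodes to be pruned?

A node on "hhj"'s path can go only if nothing else ends at it or branches off below it.
The suffix "j" (1 node) is used only by "hhj"; the node for "hh" still has the child "f", so pruning stops there.
Nodes removed: 1

1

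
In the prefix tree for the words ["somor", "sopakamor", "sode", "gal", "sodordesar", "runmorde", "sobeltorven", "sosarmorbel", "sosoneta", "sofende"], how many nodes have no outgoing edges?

A leaf is a node with no children — equivalently, the end of a word that is not a proper prefix of any other stored word.
Those words: "gal", "runmorde", "sobeltorven", "sode", "sodordesar", "sofende", "somor", "sopakamor", "sosarmorbel", "sosoneta"
Leaf count: 10

10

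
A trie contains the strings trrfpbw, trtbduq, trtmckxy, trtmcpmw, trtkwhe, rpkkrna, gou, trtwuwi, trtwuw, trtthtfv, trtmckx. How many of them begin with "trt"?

8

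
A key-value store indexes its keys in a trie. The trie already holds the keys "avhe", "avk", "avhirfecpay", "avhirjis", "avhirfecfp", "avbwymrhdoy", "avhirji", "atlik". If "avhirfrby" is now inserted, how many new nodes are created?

3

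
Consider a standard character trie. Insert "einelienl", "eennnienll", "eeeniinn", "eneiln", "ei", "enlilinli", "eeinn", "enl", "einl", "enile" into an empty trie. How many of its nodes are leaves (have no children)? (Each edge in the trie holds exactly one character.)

8

A leaf is a node with no children — equivalently, the end of a word that is not a proper prefix of any other stored word.
Those words: "eeeniinn", "eeinn", "eennnienll", "einelienl", "einl", "eneiln", "enile", "enlilinli"
Leaf count: 8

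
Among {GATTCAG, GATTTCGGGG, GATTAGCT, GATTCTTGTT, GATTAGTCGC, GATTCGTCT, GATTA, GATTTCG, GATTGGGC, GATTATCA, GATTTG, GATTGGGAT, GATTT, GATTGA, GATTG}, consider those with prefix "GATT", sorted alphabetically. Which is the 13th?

GATTTCG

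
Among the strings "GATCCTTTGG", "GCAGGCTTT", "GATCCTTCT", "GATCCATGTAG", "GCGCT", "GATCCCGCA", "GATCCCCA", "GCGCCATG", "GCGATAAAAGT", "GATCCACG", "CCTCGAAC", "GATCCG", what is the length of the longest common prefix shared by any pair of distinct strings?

7

The deepest shared node is where two words last agree before diverging.
e.g. "GATCCTTCT" and "GATCCTTTGG" share the prefix "GATCCTT" of length 7; no pair shares a longer one.
Longest shared-prefix length: 7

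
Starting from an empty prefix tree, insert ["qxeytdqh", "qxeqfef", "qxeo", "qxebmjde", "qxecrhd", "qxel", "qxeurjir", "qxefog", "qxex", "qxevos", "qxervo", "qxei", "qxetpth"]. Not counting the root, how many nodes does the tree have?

43

Count nodes per top-level branch (shared prefixes stored once):
  'q'-branch (qxebmjde, qxecrhd, qxefog, qxei, qxel, qxeo, qxeqfef, qxervo, qxetpth, qxeurjir, qxevos, qxex, qxeytdqh): 43 nodes
Sum: 43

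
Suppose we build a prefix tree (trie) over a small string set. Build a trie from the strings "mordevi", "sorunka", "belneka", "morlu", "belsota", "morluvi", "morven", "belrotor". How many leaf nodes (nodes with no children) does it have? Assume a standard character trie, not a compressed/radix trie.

7

A leaf is a node with no children — equivalently, the end of a word that is not a proper prefix of any other stored word.
Those words: "belneka", "belrotor", "belsota", "mordevi", "morluvi", "morven", "sorunka"
Leaf count: 7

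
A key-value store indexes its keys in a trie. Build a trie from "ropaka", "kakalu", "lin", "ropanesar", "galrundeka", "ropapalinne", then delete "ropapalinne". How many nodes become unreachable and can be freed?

7

After clearing the end-marker at "ropapalinne", prune upward until reaching a node still needed by another word.
The suffix "palinne" (7 nodes) is used only by "ropapalinne"; the node for "ropa" still has the child "k", so pruning stops there.
Nodes removed: 7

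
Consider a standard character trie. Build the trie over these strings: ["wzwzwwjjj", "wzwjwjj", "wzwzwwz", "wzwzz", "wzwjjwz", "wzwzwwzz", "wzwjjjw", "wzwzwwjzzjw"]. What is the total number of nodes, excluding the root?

25

Insert word by word; a character creates a node only if that edge doesn't already exist:
  "wzwzwwjjj" → 9 new (w, z, w, z, w, w, j, j, j)
  "wzwjwjj" → prefix "wzw" already present; 4 new (j, w, j, j)
  "wzwzwwz" → prefix "wzwzww" already present; 1 new (z)
  "wzwzz" → prefix "wzwz" already present; 1 new (z)
  "wzwjjwz" → prefix "wzwj" already present; 3 new (j, w, z)
  "wzwzwwzz" → prefix "wzwzwwz" already present; 1 new (z)
  "wzwjjjw" → prefix "wzwjj" already present; 2 new (j, w)
  "wzwzwwjzzjw" → prefix "wzwzwwj" already present; 4 new (z, z, j, w)
Total nodes = 9 + 4 + 1 + 1 + 3 + 1 + 2 + 4 = 25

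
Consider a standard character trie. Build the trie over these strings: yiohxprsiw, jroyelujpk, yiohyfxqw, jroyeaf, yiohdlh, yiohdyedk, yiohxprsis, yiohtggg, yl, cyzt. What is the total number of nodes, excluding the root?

44

Trace insertions, counting only characters that open a new branch:
  "yiohxprsiw" → 10 new (y, i, o, h, x, p, r, s, i, w)
  "jroyelujpk" → 10 new (j, r, o, y, e, l, u, j, p, k)
  "yiohyfxqw" → prefix "yioh" already present; 5 new (y, f, x, q, w)
  "jroyeaf" → prefix "jroye" already present; 2 new (a, f)
  "yiohdlh" → prefix "yioh" already present; 3 new (d, l, h)
  "yiohdyedk" → prefix "yiohd" already present; 4 new (y, e, d, k)
  "yiohxprsis" → prefix "yiohxprsi" already present; 1 new (s)
  "yiohtggg" → prefix "yioh" already present; 4 new (t, g, g, g)
  "yl" → prefix "y" already present; 1 new (l)
  "cyzt" → 4 new (c, y, z, t)
Total nodes = 10 + 10 + 5 + 2 + 3 + 4 + 1 + 4 + 1 + 4 = 44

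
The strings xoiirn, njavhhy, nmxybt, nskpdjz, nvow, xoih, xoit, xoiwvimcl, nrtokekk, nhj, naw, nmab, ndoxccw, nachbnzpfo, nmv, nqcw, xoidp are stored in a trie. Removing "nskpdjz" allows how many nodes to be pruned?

A node on "nskpdjz"'s path can go only if nothing else ends at it or branches off below it.
The suffix "skpdjz" (6 nodes) is used only by "nskpdjz"; the node for "n" still has the child "j", so pruning stops there.
Nodes removed: 6

6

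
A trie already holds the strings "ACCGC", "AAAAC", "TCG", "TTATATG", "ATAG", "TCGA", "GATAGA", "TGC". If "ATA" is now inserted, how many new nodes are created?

"ATA" is already a full path in the trie; only an end-marker is added.
No new nodes are needed: 0.

0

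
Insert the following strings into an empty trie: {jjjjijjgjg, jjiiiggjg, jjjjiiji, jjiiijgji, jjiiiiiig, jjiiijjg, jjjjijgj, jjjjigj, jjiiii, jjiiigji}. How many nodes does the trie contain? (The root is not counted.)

Trace insertions, counting only characters that open a new branch:
  "jjjjijjgjg" → 10 new (j, j, j, j, i, j, j, g, j, g)
  "jjiiiggjg" → prefix "jj" already present; 7 new (i, i, i, g, g, j, g)
  "jjjjiiji" → prefix "jjjji" already present; 3 new (i, j, i)
  "jjiiijgji" → prefix "jjiii" already present; 4 new (j, g, j, i)
  "jjiiiiiig" → prefix "jjiii" already present; 4 new (i, i, i, g)
  "jjiiijjg" → prefix "jjiiij" already present; 2 new (j, g)
  "jjjjijgj" → prefix "jjjjij" already present; 2 new (g, j)
  "jjjjigj" → prefix "jjjji" already present; 2 new (g, j)
  "jjiiii" → prefix "jjiiii" already present; 0 new (none)
  "jjiiigji" → prefix "jjiiig" already present; 2 new (j, i)
Total nodes = 10 + 7 + 3 + 4 + 4 + 2 + 2 + 2 + 0 + 2 = 36

36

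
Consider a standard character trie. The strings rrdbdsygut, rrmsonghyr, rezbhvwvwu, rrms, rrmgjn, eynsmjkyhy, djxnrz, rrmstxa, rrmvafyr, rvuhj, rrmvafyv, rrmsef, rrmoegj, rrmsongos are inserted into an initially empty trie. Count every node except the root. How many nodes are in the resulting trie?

67

Trace insertions, counting only characters that open a new branch:
  "rrdbdsygut" → 10 new (r, r, d, b, d, s, y, g, u, t)
  "rrmsonghyr" → prefix "rr" already present; 8 new (m, s, o, n, g, h, y, r)
  "rezbhvwvwu" → prefix "r" already present; 9 new (e, z, b, h, v, w, v, w, u)
  "rrms" → prefix "rrms" already present; 0 new (none)
  "rrmgjn" → prefix "rrm" already present; 3 new (g, j, n)
  "eynsmjkyhy" → 10 new (e, y, n, s, m, j, k, y, h, y)
  "djxnrz" → 6 new (d, j, x, n, r, z)
  "rrmstxa" → prefix "rrms" already present; 3 new (t, x, a)
  "rrmvafyr" → prefix "rrm" already present; 5 new (v, a, f, y, r)
  "rvuhj" → prefix "r" already present; 4 new (v, u, h, j)
  "rrmvafyv" → prefix "rrmvafy" already present; 1 new (v)
  "rrmsef" → prefix "rrms" already present; 2 new (e, f)
  "rrmoegj" → prefix "rrm" already present; 4 new (o, e, g, j)
  "rrmsongos" → prefix "rrmsong" already present; 2 new (o, s)
Total nodes = 10 + 8 + 9 + 0 + 3 + 10 + 6 + 3 + 5 + 4 + 1 + 2 + 4 + 2 = 67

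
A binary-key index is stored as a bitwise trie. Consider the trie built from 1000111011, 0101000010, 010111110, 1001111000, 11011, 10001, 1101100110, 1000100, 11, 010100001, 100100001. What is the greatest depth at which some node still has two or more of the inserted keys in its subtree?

9

Look for the deepest trie node that still has at least two words in its subtree.
"010100001" and "0101000010" agree on "010100001" (9 characters) before diverging; nothing deeper is shared.
Longest shared-prefix length: 9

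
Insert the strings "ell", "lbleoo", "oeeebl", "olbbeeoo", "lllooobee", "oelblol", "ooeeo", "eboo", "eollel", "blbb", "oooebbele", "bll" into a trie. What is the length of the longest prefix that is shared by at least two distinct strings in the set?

2

The deepest shared node is where two words last agree before diverging.
e.g. "blbb" and "bll" share the prefix "bl" of length 2; no pair shares a longer one.
Longest shared-prefix length: 2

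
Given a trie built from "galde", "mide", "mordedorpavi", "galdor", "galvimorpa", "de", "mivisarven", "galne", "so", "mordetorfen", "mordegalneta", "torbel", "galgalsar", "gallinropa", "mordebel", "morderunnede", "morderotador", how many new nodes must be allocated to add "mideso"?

Walking "mideso" from the root, the first 4 characters ("mide") follow existing edges; "s" is the first miss.
Each of the 2 remaining characters creates one node.

2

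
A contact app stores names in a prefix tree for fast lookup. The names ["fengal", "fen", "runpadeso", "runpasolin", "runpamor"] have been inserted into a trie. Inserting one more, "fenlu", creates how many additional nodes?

The longest prefix of "fenlu" already in the trie is "fen" (length 3).
Each of the 2 remaining characters creates one node.

2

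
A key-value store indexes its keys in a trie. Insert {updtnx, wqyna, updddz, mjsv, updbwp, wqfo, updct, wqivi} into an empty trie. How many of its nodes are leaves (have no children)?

8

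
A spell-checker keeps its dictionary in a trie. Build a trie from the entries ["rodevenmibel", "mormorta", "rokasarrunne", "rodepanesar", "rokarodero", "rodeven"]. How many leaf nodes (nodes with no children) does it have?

A leaf is a node with no children — equivalently, the end of a word that is not a proper prefix of any other stored word.
Those words: "mormorta", "rodepanesar", "rodevenmibel", "rokarodero", "rokasarrunne"
Leaf count: 5

5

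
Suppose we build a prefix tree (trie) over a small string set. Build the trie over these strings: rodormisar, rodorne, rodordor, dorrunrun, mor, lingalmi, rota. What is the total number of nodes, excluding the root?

37

Trie structure (* marks end of a word):
(root)
├─ d
│  └─ o
│     └─ r
│        └─ r
│           └─ u
│              └─ n
│                 └─ r
│                    └─ u
│                       └─ n *
├─ l
│  └─ i
│     └─ n
│        └─ g
│           └─ a
│              └─ l
│                 └─ m
│                    └─ i *
├─ m
│  └─ o
│     └─ r *
└─ r
   └─ o
      ├─ d
      │  └─ o
      │     └─ r
      │        ├─ d
      │        │  └─ o
      │        │     └─ r *
      │        ├─ m
      │        │  └─ i
      │        │     └─ s
      │        │        └─ a
      │        │           └─ r *
      │        └─ n
      │           └─ e *
      └─ t
         └─ a *
Counting every labelled node above: 37.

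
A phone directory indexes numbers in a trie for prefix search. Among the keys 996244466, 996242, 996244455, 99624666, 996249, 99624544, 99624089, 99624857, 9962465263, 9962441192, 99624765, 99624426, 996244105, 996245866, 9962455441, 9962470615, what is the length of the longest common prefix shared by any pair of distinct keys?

7

Equivalently: take the maximum, over all pairs, of their longest common prefix length.
"996244105" and "9962441192" agree on "9962441" (7 characters) before diverging; nothing deeper is shared.
Longest shared-prefix length: 7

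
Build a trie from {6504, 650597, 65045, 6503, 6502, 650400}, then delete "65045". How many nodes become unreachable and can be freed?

A node on "65045"'s path can go only if nothing else ends at it or branches off below it.
The suffix "5" (1 node) is used only by "65045"; the node for "6504" still has the child "0", so pruning stops there.
Nodes removed: 1

1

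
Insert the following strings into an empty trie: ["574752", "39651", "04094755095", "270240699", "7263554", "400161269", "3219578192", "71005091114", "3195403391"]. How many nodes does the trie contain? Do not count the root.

Trace insertions, counting only characters that open a new branch:
  "574752" → 6 new (5, 7, 4, 7, 5, 2)
  "39651" → 5 new (3, 9, 6, 5, 1)
  "04094755095" → 11 new (0, 4, 0, 9, 4, 7, 5, 5, 0, 9, 5)
  "270240699" → 9 new (2, 7, 0, 2, 4, 0, 6, 9, 9)
  "7263554" → 7 new (7, 2, 6, 3, 5, 5, 4)
  "400161269" → 9 new (4, 0, 0, 1, 6, 1, 2, 6, 9)
  "3219578192" → prefix "3" already present; 9 new (2, 1, 9, 5, 7, 8, 1, 9, 2)
  "71005091114" → prefix "7" already present; 10 new (1, 0, 0, 5, 0, 9, 1, 1, 1, 4)
  "3195403391" → prefix "3" already present; 9 new (1, 9, 5, 4, 0, 3, 3, 9, 1)
Total nodes = 6 + 5 + 11 + 9 + 7 + 9 + 9 + 10 + 9 = 75

75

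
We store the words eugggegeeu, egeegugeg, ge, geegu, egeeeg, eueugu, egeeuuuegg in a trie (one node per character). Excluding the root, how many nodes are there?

35

Count nodes per top-level branch (shared prefixes stored once):
  'e'-branch (egeeeg, egeegugeg, egeeuuuegg, eueugu, eugggegeeu): 30 nodes
  'g'-branch (ge, geegu): 5 nodes
Sum: 35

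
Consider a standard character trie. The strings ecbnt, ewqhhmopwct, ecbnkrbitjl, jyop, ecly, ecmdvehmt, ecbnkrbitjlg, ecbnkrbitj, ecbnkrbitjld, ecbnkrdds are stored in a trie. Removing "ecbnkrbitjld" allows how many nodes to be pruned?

1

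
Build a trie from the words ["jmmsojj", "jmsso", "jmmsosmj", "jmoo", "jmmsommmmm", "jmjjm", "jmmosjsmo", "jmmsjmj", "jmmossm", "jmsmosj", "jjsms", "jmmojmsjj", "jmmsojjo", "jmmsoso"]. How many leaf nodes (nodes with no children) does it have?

A leaf is a node with no children — equivalently, the end of a word that is not a proper prefix of any other stored word.
Those words: "jjsms", "jmjjm", "jmmojmsjj", "jmmosjsmo", "jmmossm", "jmmsjmj", "jmmsojjo", "jmmsommmmm", "jmmsosmj", "jmmsoso", "jmoo", "jmsmosj", "jmsso"
Leaf count: 13

13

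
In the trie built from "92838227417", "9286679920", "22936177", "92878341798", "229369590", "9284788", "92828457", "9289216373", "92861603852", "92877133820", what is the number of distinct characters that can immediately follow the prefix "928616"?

1

The children of the "928616" node are the distinct next characters among strings starting with "928616".
Distinct next characters after "928616": 0.
That node has 1 child edge.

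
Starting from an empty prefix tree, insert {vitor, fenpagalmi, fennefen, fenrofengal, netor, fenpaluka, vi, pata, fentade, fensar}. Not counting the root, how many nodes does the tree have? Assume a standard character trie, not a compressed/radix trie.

48

Trace insertions, counting only characters that open a new branch:
  "vitor" → 5 new (v, i, t, o, r)
  "fenpagalmi" → 10 new (f, e, n, p, a, g, a, l, m, i)
  "fennefen" → prefix "fen" already present; 5 new (n, e, f, e, n)
  "fenrofengal" → prefix "fen" already present; 8 new (r, o, f, e, n, g, a, l)
  "netor" → 5 new (n, e, t, o, r)
  "fenpaluka" → prefix "fenpa" already present; 4 new (l, u, k, a)
  "vi" → prefix "vi" already present; 0 new (none)
  "pata" → 4 new (p, a, t, a)
  "fentade" → prefix "fen" already present; 4 new (t, a, d, e)
  "fensar" → prefix "fen" already present; 3 new (s, a, r)
Total nodes = 5 + 10 + 5 + 8 + 5 + 4 + 0 + 4 + 4 + 3 = 48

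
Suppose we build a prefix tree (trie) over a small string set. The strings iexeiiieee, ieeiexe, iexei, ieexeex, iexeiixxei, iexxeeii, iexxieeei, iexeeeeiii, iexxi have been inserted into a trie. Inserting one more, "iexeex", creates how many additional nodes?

"iexee" is already a path in the trie; the remaining "x" must be added.
So 6 − 5 = 1 new nodes.

1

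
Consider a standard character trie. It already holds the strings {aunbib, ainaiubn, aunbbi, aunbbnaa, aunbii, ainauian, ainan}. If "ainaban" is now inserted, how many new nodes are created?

3

Walking "ainaban" from the root, the first 4 characters ("aina") follow existing edges; "b" is the first miss.
So 7 − 4 = 3 new nodes.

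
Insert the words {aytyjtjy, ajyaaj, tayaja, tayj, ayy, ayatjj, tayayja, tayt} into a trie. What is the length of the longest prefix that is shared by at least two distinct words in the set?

Equivalently: take the maximum, over all pairs, of their longest common prefix length.
e.g. "tayaja" and "tayayja" share the prefix "taya" of length 4; no pair shares a longer one.
Longest shared-prefix length: 4

4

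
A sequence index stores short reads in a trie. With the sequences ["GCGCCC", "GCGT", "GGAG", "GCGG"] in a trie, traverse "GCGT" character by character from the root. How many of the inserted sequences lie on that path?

1

Traverse "GCGT" character by character; count nodes along the way that are marked as word ends.
Prefixes of the query that are stored words: "GCGT"
Count: 1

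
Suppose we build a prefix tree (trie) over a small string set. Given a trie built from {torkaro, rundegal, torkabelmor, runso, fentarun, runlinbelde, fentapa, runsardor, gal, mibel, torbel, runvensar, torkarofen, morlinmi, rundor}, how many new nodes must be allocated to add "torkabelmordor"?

3

"torkabelmor" is already a path in the trie; the remaining "dor" must be added.
New nodes needed: |"torkabelmordor"| − 11 = 14 − 11 = 3.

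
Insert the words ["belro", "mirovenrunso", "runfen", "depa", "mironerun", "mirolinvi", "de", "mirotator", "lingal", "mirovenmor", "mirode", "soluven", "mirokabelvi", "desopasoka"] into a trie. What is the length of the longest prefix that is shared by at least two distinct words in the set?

7

Look for the deepest trie node that still has at least two words in its subtree.
e.g. "mirovenmor" and "mirovenrunso" share the prefix "miroven" of length 7; no pair shares a longer one.
Longest shared-prefix length: 7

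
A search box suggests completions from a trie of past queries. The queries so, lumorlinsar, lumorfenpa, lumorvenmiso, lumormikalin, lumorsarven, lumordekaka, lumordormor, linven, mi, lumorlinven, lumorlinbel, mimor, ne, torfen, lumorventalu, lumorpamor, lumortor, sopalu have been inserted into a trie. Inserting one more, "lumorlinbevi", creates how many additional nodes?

2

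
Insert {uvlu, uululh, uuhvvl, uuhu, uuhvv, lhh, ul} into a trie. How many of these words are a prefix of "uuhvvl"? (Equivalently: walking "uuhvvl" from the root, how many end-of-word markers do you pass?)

Check each prefix of "uuhvvl" against the stored set — each match is an end-marker on the path.
Prefixes of the query that are stored words: "uuhvv", "uuhvvl"
Count: 2

2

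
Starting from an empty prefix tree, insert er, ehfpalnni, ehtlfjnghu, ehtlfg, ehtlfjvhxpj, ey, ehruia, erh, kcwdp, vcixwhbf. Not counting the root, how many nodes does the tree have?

Insert word by word; a character creates a node only if that edge doesn't already exist:
  "er" → 2 new (e, r)
  "ehfpalnni" → prefix "e" already present; 8 new (h, f, p, a, l, n, n, i)
  "ehtlfjnghu" → prefix "eh" already present; 8 new (t, l, f, j, n, g, h, u)
  "ehtlfg" → prefix "ehtlf" already present; 1 new (g)
  "ehtlfjvhxpj" → prefix "ehtlfj" already present; 5 new (v, h, x, p, j)
  "ey" → prefix "e" already present; 1 new (y)
  "ehruia" → prefix "eh" already present; 4 new (r, u, i, a)
  "erh" → prefix "er" already present; 1 new (h)
  "kcwdp" → 5 new (k, c, w, d, p)
  "vcixwhbf" → 8 new (v, c, i, x, w, h, b, f)
Total nodes = 2 + 8 + 8 + 1 + 5 + 1 + 4 + 1 + 5 + 8 = 43

43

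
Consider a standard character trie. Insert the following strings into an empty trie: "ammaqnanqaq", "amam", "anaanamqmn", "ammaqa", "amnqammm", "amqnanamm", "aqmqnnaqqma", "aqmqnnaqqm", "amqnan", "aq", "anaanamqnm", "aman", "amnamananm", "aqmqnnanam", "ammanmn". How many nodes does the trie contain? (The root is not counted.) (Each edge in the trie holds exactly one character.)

Trace insertions, counting only characters that open a new branch:
  "ammaqnanqaq" → 11 new (a, m, m, a, q, n, a, n, q, a, q)
  "amam" → prefix "am" already present; 2 new (a, m)
  "anaanamqmn" → prefix "a" already present; 9 new (n, a, a, n, a, m, q, m, n)
  "ammaqa" → prefix "ammaq" already present; 1 new (a)
  "amnqammm" → prefix "am" already present; 6 new (n, q, a, m, m, m)
  "amqnanamm" → prefix "am" already present; 7 new (q, n, a, n, a, m, m)
  "aqmqnnaqqma" → prefix "a" already present; 10 new (q, m, q, n, n, a, q, q, m, a)
  "aqmqnnaqqm" → prefix "aqmqnnaqqm" already present; 0 new (none)
  "amqnan" → prefix "amqnan" already present; 0 new (none)
  "aq" → prefix "aq" already present; 0 new (none)
  "anaanamqnm" → prefix "anaanamq" already present; 2 new (n, m)
  "aman" → prefix "ama" already present; 1 new (n)
  "amnamananm" → prefix "amn" already present; 7 new (a, m, a, n, a, n, m)
  "aqmqnnanam" → prefix "aqmqnna" already present; 3 new (n, a, m)
  "ammanmn" → prefix "amma" already present; 3 new (n, m, n)
Total nodes = 11 + 2 + 9 + 1 + 6 + 7 + 10 + 0 + 0 + 0 + 2 + 1 + 7 + 3 + 3 = 62

62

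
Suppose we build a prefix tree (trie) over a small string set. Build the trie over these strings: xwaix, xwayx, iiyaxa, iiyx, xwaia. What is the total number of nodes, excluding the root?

Trie structure (* marks end of a word):
(root)
├─ i
│  └─ i
│     └─ y
│        ├─ a
│        │  └─ x
│        │     └─ a *
│        └─ x *
└─ x
   └─ w
      └─ a
         ├─ i
         │  ├─ a *
         │  └─ x *
         └─ y
            └─ x *
Counting every labelled node above: 15.

15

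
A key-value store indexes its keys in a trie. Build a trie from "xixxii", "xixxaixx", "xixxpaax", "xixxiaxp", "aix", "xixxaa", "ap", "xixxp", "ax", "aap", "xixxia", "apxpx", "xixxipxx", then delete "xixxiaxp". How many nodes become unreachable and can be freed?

Walk "xixxiaxp" from the leaf back toward the root, removing each node that no remaining word uses.
The suffix "xp" (2 nodes) is used only by "xixxiaxp"; "xixxia" is itself a stored word, so pruning stops there.
Nodes removed: 2

2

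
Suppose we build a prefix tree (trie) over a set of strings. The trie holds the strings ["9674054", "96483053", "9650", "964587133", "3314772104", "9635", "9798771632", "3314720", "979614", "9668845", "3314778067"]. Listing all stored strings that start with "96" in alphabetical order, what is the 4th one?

DFS of the "96" subtree visits, in order: "9635", "964587133", "96483053", "9650", "9668845", "9674054"
Position 4: 9650

9650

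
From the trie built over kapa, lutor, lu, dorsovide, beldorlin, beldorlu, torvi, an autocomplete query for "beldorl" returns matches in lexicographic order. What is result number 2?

beldorlu

Words with prefix "beldorl", in lexicographic order: "beldorlin", "beldorlu"
Position 2: beldorlu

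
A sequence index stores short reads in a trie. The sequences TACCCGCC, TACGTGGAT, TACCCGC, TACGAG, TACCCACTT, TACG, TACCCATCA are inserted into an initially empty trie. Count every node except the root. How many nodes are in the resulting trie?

23

Count nodes per top-level branch (shared prefixes stored once):
  'T'-branch (TACCCACTT, TACCCATCA, TACCCGC, TACCCGCC, TACG, TACGAG, TACGTGGAT): 23 nodes
Sum: 23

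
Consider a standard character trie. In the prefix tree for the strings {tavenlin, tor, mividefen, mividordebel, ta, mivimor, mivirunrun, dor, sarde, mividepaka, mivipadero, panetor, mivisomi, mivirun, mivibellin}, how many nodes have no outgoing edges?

A leaf is a node with no children — equivalently, the end of a word that is not a proper prefix of any other stored word.
Those words: "dor", "mivibellin", "mividefen", "mividepaka", "mividordebel", "mivimor", "mivipadero", "mivirunrun", "mivisomi", "panetor", "sarde", "tavenlin", "tor"
Leaf count: 13

13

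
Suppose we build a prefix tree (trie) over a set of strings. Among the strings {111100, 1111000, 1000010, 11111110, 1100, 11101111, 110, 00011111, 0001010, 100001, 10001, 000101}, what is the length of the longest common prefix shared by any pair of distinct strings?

6

Look for the deepest trie node that still has at least two words in its subtree.
e.g. "000101" and "0001010" share the prefix "000101" of length 6; no pair shares a longer one.
Longest shared-prefix length: 6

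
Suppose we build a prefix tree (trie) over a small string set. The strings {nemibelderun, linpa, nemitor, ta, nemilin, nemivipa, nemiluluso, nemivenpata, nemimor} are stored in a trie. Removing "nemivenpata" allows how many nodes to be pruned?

6

Walk "nemivenpata" from the leaf back toward the root, removing each node that no remaining word uses.
The suffix "enpata" (6 nodes) is used only by "nemivenpata"; the node for "nemiv" still has the child "i", so pruning stops there.
Nodes removed: 6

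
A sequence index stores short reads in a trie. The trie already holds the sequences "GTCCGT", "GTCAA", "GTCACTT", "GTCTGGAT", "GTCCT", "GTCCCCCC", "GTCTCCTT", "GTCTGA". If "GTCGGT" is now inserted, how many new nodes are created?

3

Walking "GTCGGT" from the root, the first 3 characters ("GTC") follow existing edges; "G" is the first miss.
New nodes needed: |"GTCGGT"| − 3 = 6 − 3 = 3.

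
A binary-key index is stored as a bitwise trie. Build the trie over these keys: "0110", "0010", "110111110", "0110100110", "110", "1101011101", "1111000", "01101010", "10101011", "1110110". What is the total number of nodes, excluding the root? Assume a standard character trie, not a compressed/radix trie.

46

Trace insertions, counting only characters that open a new branch:
  "0110" → 4 new (0, 1, 1, 0)
  "0010" → prefix "0" already present; 3 new (0, 1, 0)
  "110111110" → 9 new (1, 1, 0, 1, 1, 1, 1, 1, 0)
  "0110100110" → prefix "0110" already present; 6 new (1, 0, 0, 1, 1, 0)
  "110" → prefix "110" already present; 0 new (none)
  "1101011101" → prefix "1101" already present; 6 new (0, 1, 1, 1, 0, 1)
  "1111000" → prefix "11" already present; 5 new (1, 1, 0, 0, 0)
  "01101010" → prefix "011010" already present; 2 new (1, 0)
  "10101011" → prefix "1" already present; 7 new (0, 1, 0, 1, 0, 1, 1)
  "1110110" → prefix "111" already present; 4 new (0, 1, 1, 0)
Total nodes = 4 + 3 + 9 + 6 + 0 + 6 + 5 + 2 + 7 + 4 = 46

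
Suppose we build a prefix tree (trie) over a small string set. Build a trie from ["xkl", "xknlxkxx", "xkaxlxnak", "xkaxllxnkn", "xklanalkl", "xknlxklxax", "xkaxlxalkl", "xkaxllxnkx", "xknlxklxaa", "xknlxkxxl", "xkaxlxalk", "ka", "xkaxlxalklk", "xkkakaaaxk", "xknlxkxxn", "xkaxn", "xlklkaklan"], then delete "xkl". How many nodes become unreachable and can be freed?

A node on "xkl"'s path can go only if nothing else ends at it or branches off below it.
Every node on "xkl" is still needed (e.g. by "xklanalkl"), so nothing is freed.
Nodes removed: 0

0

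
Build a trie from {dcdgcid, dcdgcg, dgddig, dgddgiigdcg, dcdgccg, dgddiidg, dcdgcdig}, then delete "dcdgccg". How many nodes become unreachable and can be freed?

After clearing the end-marker at "dcdgccg", prune upward until reaching a node still needed by another word.
The suffix "cg" (2 nodes) is used only by "dcdgccg"; the node for "dcdgc" still has the child "i", so pruning stops there.
Nodes removed: 2

2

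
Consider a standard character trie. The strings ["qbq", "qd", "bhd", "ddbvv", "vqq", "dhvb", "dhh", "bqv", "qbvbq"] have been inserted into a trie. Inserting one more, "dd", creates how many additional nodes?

Every character of "dd" already lies on an existing path (it is a prefix of some stored word).
No new nodes are needed: 0.

0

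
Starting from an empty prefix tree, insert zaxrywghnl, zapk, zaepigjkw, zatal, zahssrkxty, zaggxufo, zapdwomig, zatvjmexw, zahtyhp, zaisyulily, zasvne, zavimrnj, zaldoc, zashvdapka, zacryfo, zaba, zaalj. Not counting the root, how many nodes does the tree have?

Count nodes per top-level branch (shared prefixes stored once):
  'z'-branch (zaalj, zaba, zacryfo, zaepigjkw, zaggxufo, zahssrkxty, zahtyhp, zaisyulily, zaldoc, zapdwomig, zapk, zashvdapka, zasvne, zatal, zatvjmexw, zavimrnj, zaxrywghnl): 91 nodes
Sum: 91

91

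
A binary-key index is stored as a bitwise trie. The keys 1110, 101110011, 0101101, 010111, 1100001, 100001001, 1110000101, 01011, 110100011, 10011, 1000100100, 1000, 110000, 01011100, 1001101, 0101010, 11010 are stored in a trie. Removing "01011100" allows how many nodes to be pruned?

Walk "01011100" from the leaf back toward the root, removing each node that no remaining word uses.
The suffix "00" (2 nodes) is used only by "01011100"; "010111" is itself a stored word, so pruning stops there.
Nodes removed: 2

2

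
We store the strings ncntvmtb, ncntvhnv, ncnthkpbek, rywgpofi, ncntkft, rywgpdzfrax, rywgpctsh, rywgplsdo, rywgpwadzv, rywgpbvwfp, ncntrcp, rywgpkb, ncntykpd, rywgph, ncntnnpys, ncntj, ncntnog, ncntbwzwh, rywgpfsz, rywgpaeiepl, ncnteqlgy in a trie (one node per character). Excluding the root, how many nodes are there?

89

Insert word by word; a character creates a node only if that edge doesn't already exist:
  "ncntvmtb" → 8 new (n, c, n, t, v, m, t, b)
  "ncntvhnv" → prefix "ncntv" already present; 3 new (h, n, v)
  "ncnthkpbek" → prefix "ncnt" already present; 6 new (h, k, p, b, e, k)
  "rywgpofi" → 8 new (r, y, w, g, p, o, f, i)
  "ncntkft" → prefix "ncnt" already present; 3 new (k, f, t)
  "rywgpdzfrax" → prefix "rywgp" already present; 6 new (d, z, f, r, a, x)
  "rywgpctsh" → prefix "rywgp" already present; 4 new (c, t, s, h)
  "rywgplsdo" → prefix "rywgp" already present; 4 new (l, s, d, o)
  "rywgpwadzv" → prefix "rywgp" already present; 5 new (w, a, d, z, v)
  "rywgpbvwfp" → prefix "rywgp" already present; 5 new (b, v, w, f, p)
  "ncntrcp" → prefix "ncnt" already present; 3 new (r, c, p)
  "rywgpkb" → prefix "rywgp" already present; 2 new (k, b)
  "ncntykpd" → prefix "ncnt" already present; 4 new (y, k, p, d)
  "rywgph" → prefix "rywgp" already present; 1 new (h)
  "ncntnnpys" → prefix "ncnt" already present; 5 new (n, n, p, y, s)
  "ncntj" → prefix "ncnt" already present; 1 new (j)
  "ncntnog" → prefix "ncntn" already present; 2 new (o, g)
  "ncntbwzwh" → prefix "ncnt" already present; 5 new (b, w, z, w, h)
  "rywgpfsz" → prefix "rywgp" already present; 3 new (f, s, z)
  "rywgpaeiepl" → prefix "rywgp" already present; 6 new (a, e, i, e, p, l)
  "ncnteqlgy" → prefix "ncnt" already present; 5 new (e, q, l, g, y)
Total nodes = 8 + 3 + 6 + 8 + 3 + 6 + 4 + 4 + 5 + 5 + 3 + 2 + 4 + 1 + 5 + 1 + 2 + 5 + 3 + 6 + 5 = 89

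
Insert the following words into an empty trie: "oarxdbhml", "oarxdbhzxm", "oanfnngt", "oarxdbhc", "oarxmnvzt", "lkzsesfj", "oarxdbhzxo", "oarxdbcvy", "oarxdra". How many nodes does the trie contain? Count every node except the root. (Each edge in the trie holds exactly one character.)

38

Trie structure (* marks end of a word):
(root)
├─ l
│  └─ k
│     └─ z
│        └─ s
│           └─ e
│              └─ s
│                 └─ f
│                    └─ j *
└─ o
   └─ a
      ├─ n
      │  └─ f
      │     └─ n
      │        └─ n
      │           └─ g
      │              └─ t *
      └─ r
         └─ x
            ├─ d
            │  ├─ b
            │  │  ├─ c
            │  │  │  └─ v
            │  │  │     └─ y *
            │  │  └─ h
            │  │     ├─ c *
            │  │     ├─ m
            │  │     │  └─ l *
            │  │     └─ z
            │  │        └─ x
            │  │           ├─ m *
            │  │           └─ o *
            │  └─ r
            │     └─ a *
            └─ m
               └─ n
                  └─ v
                     └─ z
                        └─ t *
Counting every labelled node above: 38.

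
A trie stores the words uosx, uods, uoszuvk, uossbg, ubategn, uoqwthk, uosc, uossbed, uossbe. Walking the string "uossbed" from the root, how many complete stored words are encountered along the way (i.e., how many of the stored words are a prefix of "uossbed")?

Walk "uossbed" from the root; an end-of-word marker is hit whenever a stored word is a prefix of "uossbed".
Prefixes of the query that are stored words: "uossbe", "uossbed"
Count: 2

2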